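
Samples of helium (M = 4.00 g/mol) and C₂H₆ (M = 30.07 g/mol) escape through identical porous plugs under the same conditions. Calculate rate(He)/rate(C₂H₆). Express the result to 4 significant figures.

Graham's law gives rate_He/rate_C₂H₆ = √(M_C₂H₆/M_He) = √(30.07/4.00) = √7.518 = 2.742.

2.742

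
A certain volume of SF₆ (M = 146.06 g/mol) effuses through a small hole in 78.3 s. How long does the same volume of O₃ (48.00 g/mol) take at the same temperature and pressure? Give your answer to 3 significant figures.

44.9 s

By Graham's law, t_O₃/t_SF₆ = √(M_O₃/M_SF₆) = √(48.00/146.06) = √0.3286 = 0.5733.
So the time for O₃ is 78.3 × 0.5733 = 44.9 s.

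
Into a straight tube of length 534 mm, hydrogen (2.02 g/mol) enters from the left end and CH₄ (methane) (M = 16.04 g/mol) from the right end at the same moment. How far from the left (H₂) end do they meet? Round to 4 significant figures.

In equal time, each gas travels a distance ∝ its rate ∝ 1/√M, so d_H₂/d_CH₄ = √(M_CH₄/M_H₂) = √(16.04/2.02) = 2.818.
With d_H₂ + d_CH₄ = 534 mm, d_CH₄ = 534/(1 + 2.818) = 139.9 mm.
d_H₂ = 534 − 139.9 = 394.1 mm.

394.1 mm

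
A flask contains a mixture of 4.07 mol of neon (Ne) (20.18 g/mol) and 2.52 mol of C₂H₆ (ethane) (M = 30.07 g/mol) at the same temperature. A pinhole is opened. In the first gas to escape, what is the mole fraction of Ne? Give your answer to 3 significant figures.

0.663

Rate_i ∝ x_i/√M_i (Graham's law weighted by mole fraction), so the effusate composition follows n_i/√M_i.
So x_Ne in the escaping gas = (n_Ne/√M_Ne) / Σ(n_i/√M_i)
= (4.07/√20.18) / (4.07/√20.18 + 2.52/√30.07) = 0.9060/(0.9060 + 0.4596) = 0.663.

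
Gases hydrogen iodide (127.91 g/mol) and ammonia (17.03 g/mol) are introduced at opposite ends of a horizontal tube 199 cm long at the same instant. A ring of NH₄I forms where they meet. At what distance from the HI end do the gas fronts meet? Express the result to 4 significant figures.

In equal time, each gas travels a distance ∝ its rate ∝ 1/√M, so d_HI/d_NH₃ = √(M_NH₃/M_HI) = √(17.03/127.91) = 0.3649.
With d_HI + d_NH₃ = 199 cm, d_NH₃ = 199/(1 + 0.3649) = 145.8 cm.
d_HI = 199 − 145.8 = 53.20 cm.

53.20 cm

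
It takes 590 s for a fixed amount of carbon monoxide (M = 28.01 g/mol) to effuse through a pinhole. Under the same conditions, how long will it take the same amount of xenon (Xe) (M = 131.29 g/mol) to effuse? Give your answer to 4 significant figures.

1277 s

Using Graham's law: t_Xe/t_CO = √(M_Xe/M_CO) = √(131.29/28.01) = √4.687 = 2.165.
So the time for Xe is 590 × 2.165 = 1277 s.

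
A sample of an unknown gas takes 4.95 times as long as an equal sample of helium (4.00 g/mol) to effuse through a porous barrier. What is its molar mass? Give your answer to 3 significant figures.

Graham's law gives t_X/t_He = √(M_X/M_He).
4.95 = √(M_X/4.00)
M_X = 4.00 × 4.95² = 4.00 × 24.50 = 98.0 g/mol

98.0 g/mol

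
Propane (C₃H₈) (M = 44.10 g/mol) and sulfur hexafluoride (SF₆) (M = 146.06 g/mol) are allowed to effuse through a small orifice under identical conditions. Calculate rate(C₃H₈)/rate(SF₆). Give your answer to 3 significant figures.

1.82

Since effusion rate ∝ 1/√M, rate_C₃H₈/rate_SF₆ = √(M_SF₆/M_C₃H₈) = √(146.06/44.10) = √3.312 = 1.82.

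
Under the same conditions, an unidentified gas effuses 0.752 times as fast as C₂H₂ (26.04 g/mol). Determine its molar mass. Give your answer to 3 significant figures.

Graham's law gives rate_X/rate_C₂H₂ = √(M_C₂H₂/M_X).
0.752 = √(26.04/M_X)
M_X = 26.04 / 0.752² = 26.04 / 0.5655 = 46.0 g/mol

46.0 g/mol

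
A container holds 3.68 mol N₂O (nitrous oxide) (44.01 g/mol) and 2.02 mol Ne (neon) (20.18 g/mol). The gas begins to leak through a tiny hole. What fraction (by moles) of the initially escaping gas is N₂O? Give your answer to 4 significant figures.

The effusion rate of species i is ∝ p_i/√M_i ∝ n_i/√M_i.
Mole fraction of N₂O in the effusate = (n_N₂O/√M_N₂O) / (n_N₂O/√M_N₂O + n_Ne/√M_Ne)
= (3.68/√44.01) / (3.68/√44.01 + 2.02/√20.18) = 0.5547/(0.5547 + 0.4497) = 0.5523.

0.5523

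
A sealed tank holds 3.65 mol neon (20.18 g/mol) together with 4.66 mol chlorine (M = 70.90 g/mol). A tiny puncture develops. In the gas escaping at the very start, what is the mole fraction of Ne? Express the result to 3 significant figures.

0.595

Rate_i ∝ x_i/√M_i (Graham's law weighted by mole fraction), so the effusate composition follows n_i/√M_i.
So x_Ne in the escaping gas = (n_Ne/√M_Ne) / Σ(n_i/√M_i)
= (3.65/√20.18) / (3.65/√20.18 + 4.66/√70.90) = 0.8125/(0.8125 + 0.5534) = 0.595.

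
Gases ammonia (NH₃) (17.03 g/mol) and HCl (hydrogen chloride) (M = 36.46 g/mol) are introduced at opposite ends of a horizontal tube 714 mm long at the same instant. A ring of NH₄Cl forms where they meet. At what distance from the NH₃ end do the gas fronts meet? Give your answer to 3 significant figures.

424 mm

Graham's law gives d_NH₃/d_HCl = rate_NH₃/rate_HCl = √(M_HCl/M_NH₃) = √(36.46/17.03) = 1.463.
With d_NH₃ + d_HCl = 714 mm, d_HCl = 714/(1 + 1.463) = 289.9 mm.
d_NH₃ = 714 − 289.9 = 424 mm.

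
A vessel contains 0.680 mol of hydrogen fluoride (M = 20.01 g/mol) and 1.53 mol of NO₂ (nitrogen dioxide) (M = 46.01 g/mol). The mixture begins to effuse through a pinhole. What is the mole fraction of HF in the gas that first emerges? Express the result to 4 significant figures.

Rate_i ∝ x_i/√M_i (Graham's law weighted by mole fraction), so the effusate composition follows n_i/√M_i.
Mole fraction of HF in the effusate = (n_HF/√M_HF) / (n_HF/√M_HF + n_NO₂/√M_NO₂)
= (0.680/√20.01) / (0.680/√20.01 + 1.53/√46.01) = 0.1520/(0.1520 + 0.2256) = 0.4026.

0.4026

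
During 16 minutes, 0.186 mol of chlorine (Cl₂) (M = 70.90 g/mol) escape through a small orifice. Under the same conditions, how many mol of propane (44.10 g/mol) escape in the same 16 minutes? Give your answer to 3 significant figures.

From Graham's law, rate_C₃H₈/rate_Cl₂ = √(M_Cl₂/M_C₃H₈) = √(70.90/44.10) = √1.608 = 1.268.
So the amount for C₃H₈ is 0.186 × 1.268 = 0.236 mol.

0.236 mol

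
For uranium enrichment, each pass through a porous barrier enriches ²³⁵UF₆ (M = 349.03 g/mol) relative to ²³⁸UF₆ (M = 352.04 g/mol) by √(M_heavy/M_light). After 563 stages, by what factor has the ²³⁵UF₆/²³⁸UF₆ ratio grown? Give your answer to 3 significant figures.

After 563 stages the ratio has grown by (√(352.04/349.03))^563 = (352.04/349.03)^(563/2).
= 1.00862^(563/2) = 11.2.

11.2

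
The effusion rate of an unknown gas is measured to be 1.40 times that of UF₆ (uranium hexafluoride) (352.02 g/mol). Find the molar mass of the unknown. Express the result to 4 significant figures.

179.6 g/mol

From Graham's law, rate_X/rate_UF₆ = √(M_UF₆/M_X).
1.40 = √(352.02/M_X)
M_X = 352.02 / 1.40² = 352.02 / 1.960 = 179.6 g/mol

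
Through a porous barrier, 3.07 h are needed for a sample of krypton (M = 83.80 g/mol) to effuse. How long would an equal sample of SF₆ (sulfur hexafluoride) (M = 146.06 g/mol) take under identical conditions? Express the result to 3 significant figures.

From Graham's law, t_SF₆/t_Kr = √(M_SF₆/M_Kr) = √(146.06/83.80) = √1.743 = 1.320.
So the time for SF₆ is 3.07 × 1.320 = 4.05 h.

4.05 h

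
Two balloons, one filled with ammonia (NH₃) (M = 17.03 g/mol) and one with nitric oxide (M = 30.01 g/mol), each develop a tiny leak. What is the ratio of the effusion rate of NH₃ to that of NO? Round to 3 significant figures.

By Graham's law, rate_NH₃/rate_NO = √(M_NO/M_NH₃) = √(30.01/17.03) = √1.762 = 1.33.

1.33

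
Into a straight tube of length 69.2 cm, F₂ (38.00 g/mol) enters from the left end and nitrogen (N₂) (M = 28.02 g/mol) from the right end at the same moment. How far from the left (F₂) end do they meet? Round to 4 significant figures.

Graham's law gives d_F₂/d_N₂ = rate_F₂/rate_N₂ = √(M_N₂/M_F₂) = √(28.02/38.00) = 0.8587.
With d_F₂ + d_N₂ = 69.2 cm, d_N₂ = 69.2/(1 + 0.8587) = 37.23 cm.
d_F₂ = 69.2 − 37.23 = 31.97 cm.

31.97 cm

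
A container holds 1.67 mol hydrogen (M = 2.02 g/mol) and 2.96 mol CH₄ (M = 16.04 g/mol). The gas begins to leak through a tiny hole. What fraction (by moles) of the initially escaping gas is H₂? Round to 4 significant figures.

The effusion rate of species i is ∝ p_i/√M_i ∝ n_i/√M_i.
x_H₂(eff) = (n_H₂/√M_H₂) / (n_H₂/√M_H₂ + n_CH₄/√M_CH₄)
= (1.67/√2.02) / (1.67/√2.02 + 2.96/√16.04) = 1.175/(1.175 + 0.7391) = 0.6139.

0.6139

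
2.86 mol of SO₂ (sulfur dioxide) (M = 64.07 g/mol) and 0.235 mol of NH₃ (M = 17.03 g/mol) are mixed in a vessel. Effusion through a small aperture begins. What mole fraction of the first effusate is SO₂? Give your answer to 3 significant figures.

0.863

Effusion rate of each component ∝ n_i/√M_i (partial pressure × 1/√M).
Mole fraction of SO₂ in the effusate = (n_SO₂/√M_SO₂) / (n_SO₂/√M_SO₂ + n_NH₃/√M_NH₃)
= (2.86/√64.07) / (2.86/√64.07 + 0.235/√17.03) = 0.3573/(0.3573 + 0.05695) = 0.863.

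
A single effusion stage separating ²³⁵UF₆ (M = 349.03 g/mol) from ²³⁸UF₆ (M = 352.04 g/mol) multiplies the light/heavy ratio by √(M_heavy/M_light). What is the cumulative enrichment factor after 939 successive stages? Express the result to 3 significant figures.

After 939 stages the ratio has grown by (√(352.04/349.03))^939 = (352.04/349.03)^(939/2).
= 1.00862^(939/2) = 56.3.

56.3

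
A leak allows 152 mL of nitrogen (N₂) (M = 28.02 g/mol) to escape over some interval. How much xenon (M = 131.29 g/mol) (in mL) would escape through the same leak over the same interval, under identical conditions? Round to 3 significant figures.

By Graham's law, rate_Xe/rate_N₂ = √(M_N₂/M_Xe) = √(28.02/131.29) = √0.2134 = 0.4620.
So the volume for Xe is 152 × 0.4620 = 70.2 mL.

70.2 mL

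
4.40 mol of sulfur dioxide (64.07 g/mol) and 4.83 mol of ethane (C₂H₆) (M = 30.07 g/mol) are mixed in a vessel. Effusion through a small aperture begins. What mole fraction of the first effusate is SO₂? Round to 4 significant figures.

0.3843

Each component's effusion rate ∝ (its partial pressure)·(1/√M) ∝ n_i/√M_i.
Mole fraction of SO₂ in the effusate = (n_SO₂/√M_SO₂) / (n_SO₂/√M_SO₂ + n_C₂H₆/√M_C₂H₆)
= (4.40/√64.07) / (4.40/√64.07 + 4.83/√30.07) = 0.5497/(0.5497 + 0.8808) = 0.3843.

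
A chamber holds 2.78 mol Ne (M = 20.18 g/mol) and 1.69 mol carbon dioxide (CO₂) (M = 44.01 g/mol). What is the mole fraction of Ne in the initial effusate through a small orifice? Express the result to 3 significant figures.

0.708

Each component's effusion rate ∝ (its partial pressure)·(1/√M) ∝ n_i/√M_i.
Mole fraction of Ne in the effusate = (n_Ne/√M_Ne) / (n_Ne/√M_Ne + n_CO₂/√M_CO₂)
= (2.78/√20.18) / (2.78/√20.18 + 1.69/√44.01) = 0.6188/(0.6188 + 0.2547) = 0.708.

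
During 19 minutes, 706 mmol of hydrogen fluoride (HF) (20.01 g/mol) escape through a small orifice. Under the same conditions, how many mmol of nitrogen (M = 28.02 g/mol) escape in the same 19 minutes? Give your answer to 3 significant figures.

597 mmol

From Graham's law, rate_N₂/rate_HF = √(M_HF/M_N₂) = √(20.01/28.02) = √0.7141 = 0.8451.
So the amount for N₂ is 706 × 0.8451 = 597 mmol.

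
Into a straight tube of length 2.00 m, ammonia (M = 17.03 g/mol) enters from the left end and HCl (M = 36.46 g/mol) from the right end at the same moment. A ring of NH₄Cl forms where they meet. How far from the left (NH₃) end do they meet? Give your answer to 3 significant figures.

Graham's law gives d_NH₃/d_HCl = rate_NH₃/rate_HCl = √(M_HCl/M_NH₃) = √(36.46/17.03) = 1.463.
With d_NH₃ + d_HCl = 2.00 m, d_HCl = 2.00/(1 + 1.463) = 0.8120 m.
d_NH₃ = 2.00 − 0.8120 = 1.19 m.

1.19 m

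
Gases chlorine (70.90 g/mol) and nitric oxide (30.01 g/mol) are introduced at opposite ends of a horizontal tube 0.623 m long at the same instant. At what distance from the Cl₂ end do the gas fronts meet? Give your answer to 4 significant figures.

The fronts meet when d_Cl₂ + d_NO = L with d_Cl₂/d_NO = √(M_NO/M_Cl₂) (Graham's law). Here √(M_NO/M_Cl₂) = √(30.01/70.90) = 0.6506.
With d_Cl₂ + d_NO = 0.623 m, d_NO = 0.623/(1 + 0.6506) = 0.3774 m.
d_Cl₂ = 0.623 − 0.3774 = 0.2456 m.

0.2456 m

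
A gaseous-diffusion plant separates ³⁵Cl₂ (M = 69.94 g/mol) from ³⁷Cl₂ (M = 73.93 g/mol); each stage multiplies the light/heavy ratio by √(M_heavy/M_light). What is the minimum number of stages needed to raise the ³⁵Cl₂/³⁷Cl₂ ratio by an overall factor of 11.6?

89

Per stage α = (73.93/69.94)^(1/2) = 1.05705^0.5, giving ln α = 0.02774.
Need α^N ≥ 11.6 ⇒ N ≥ ln(11.6) / ln α = 2.451 / 0.02774 = 88.35.
Rounding up, N = 89 stages.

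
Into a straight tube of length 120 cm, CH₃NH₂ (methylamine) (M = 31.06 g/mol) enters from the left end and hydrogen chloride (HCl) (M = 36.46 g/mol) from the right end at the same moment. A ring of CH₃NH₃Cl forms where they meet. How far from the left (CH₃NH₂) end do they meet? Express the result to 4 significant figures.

62.40 cm

Distances travelled in equal time are proportional to diffusion rates, so d_CH₃NH₂/d_HCl = √(M_HCl/M_CH₃NH₂) = √(36.46/31.06) = 1.083.
With d_CH₃NH₂ + d_HCl = 120 cm, d_HCl = 120/(1 + 1.083) = 57.60 cm.
d_CH₃NH₂ = 120 − 57.60 = 62.40 cm.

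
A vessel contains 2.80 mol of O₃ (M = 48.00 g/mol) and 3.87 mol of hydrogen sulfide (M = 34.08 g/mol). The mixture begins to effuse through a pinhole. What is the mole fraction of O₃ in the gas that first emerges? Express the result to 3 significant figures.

Rate_i ∝ x_i/√M_i (Graham's law weighted by mole fraction), so the effusate composition follows n_i/√M_i.
Mole fraction of O₃ in the effusate = (n_O₃/√M_O₃) / (n_O₃/√M_O₃ + n_H₂S/√M_H₂S)
= (2.80/√48.00) / (2.80/√48.00 + 3.87/√34.08) = 0.4041/(0.4041 + 0.6629) = 0.379.

0.379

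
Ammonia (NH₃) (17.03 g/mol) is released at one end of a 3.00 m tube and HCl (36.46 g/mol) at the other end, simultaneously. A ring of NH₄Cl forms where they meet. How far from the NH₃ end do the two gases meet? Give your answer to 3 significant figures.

1.78 m

Graham's law gives d_NH₃/d_HCl = rate_NH₃/rate_HCl = √(M_HCl/M_NH₃) = √(36.46/17.03) = 1.463.
With d_NH₃ + d_HCl = 3.00 m, d_HCl = 3.00/(1 + 1.463) = 1.218 m.
d_NH₃ = 3.00 − 1.218 = 1.78 m.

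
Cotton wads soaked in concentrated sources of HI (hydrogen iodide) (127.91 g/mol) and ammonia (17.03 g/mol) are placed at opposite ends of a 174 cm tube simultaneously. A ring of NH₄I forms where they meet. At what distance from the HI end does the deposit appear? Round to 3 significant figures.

The fronts meet when d_HI + d_NH₃ = L with d_HI/d_NH₃ = √(M_NH₃/M_HI) (Graham's law). Here √(M_NH₃/M_HI) = √(17.03/127.91) = 0.3649.
With d_HI + d_NH₃ = 174 cm, d_NH₃ = 174/(1 + 0.3649) = 127.5 cm.
d_HI = 174 − 127.5 = 46.5 cm.

46.5 cm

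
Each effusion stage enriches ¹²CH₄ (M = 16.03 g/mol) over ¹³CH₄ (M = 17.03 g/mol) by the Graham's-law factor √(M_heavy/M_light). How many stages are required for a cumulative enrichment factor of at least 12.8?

With α = √(17.03/16.03) per stage, ln α = ½ ln(1.06238) = 0.03026.
Need α^N ≥ 12.8 ⇒ N ≥ ln(12.8) / ln α = 2.549 / 0.03026 = 84.26.
So at least 85 stages are needed.

85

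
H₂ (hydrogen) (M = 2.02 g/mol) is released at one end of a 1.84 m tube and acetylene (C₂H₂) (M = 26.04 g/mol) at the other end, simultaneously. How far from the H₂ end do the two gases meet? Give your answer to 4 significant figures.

Graham's law gives d_H₂/d_C₂H₂ = rate_H₂/rate_C₂H₂ = √(M_C₂H₂/M_H₂) = √(26.04/2.02) = 3.590.
With d_H₂ + d_C₂H₂ = 1.84 m, d_C₂H₂ = 1.84/(1 + 3.590) = 0.4008 m.
d_H₂ = 1.84 − 0.4008 = 1.439 m.

1.439 m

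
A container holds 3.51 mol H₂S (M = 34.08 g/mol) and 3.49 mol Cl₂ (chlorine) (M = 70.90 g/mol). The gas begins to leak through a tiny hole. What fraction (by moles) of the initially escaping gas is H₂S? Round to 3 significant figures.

0.592

Effusion rate of each component ∝ n_i/√M_i (partial pressure × 1/√M).
x_H₂S(eff) = (n_H₂S/√M_H₂S) / (n_H₂S/√M_H₂S + n_Cl₂/√M_Cl₂)
= (3.51/√34.08) / (3.51/√34.08 + 3.49/√70.90) = 0.6013/(0.6013 + 0.4145) = 0.592.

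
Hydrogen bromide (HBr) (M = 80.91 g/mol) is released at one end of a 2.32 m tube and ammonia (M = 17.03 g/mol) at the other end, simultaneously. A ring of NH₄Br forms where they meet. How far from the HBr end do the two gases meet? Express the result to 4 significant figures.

0.7296 m

The fronts meet when d_HBr + d_NH₃ = L with d_HBr/d_NH₃ = √(M_NH₃/M_HBr) (Graham's law). Here √(M_NH₃/M_HBr) = √(17.03/80.91) = 0.4588.
With d_HBr + d_NH₃ = 2.32 m, d_NH₃ = 2.32/(1 + 0.4588) = 1.590 m.
d_HBr = 2.32 − 1.590 = 0.7296 m.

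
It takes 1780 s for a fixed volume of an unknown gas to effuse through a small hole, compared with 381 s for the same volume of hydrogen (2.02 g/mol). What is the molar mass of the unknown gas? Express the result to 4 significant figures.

From Graham's law, t_X/t_H₂ = √(M_X/M_H₂).
1780/381 = 4.672 = √(M_X/2.02)
M_X = 2.02 × 4.672² = 2.02 × 21.83 = 44.09 g/mol

44.09 g/mol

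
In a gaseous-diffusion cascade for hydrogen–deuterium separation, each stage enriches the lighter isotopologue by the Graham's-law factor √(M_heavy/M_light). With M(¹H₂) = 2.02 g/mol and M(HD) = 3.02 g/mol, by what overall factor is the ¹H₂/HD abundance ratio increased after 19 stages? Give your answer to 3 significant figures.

After 19 stages the ratio has grown by (√(3.02/2.02))^19 = (3.02/2.02)^(19/2).
= 1.49505^(19/2) = 45.6.

45.6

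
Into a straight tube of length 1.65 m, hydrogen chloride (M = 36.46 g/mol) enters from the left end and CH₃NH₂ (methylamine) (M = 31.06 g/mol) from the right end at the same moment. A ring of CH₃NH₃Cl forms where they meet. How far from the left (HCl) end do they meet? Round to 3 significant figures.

Graham's law gives d_HCl/d_CH₃NH₂ = rate_HCl/rate_CH₃NH₂ = √(M_CH₃NH₂/M_HCl) = √(31.06/36.46) = 0.9230.
With d_HCl + d_CH₃NH₂ = 1.65 m, d_CH₃NH₂ = 1.65/(1 + 0.9230) = 0.8580 m.
d_HCl = 1.65 − 0.8580 = 0.792 m.

0.792 m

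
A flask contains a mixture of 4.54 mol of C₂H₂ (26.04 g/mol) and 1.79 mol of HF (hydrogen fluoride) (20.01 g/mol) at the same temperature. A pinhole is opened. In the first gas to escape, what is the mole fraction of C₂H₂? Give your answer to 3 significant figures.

Each component's effusion rate ∝ (its partial pressure)·(1/√M) ∝ n_i/√M_i.
So x_C₂H₂ in the escaping gas = (n_C₂H₂/√M_C₂H₂) / Σ(n_i/√M_i)
= (4.54/√26.04) / (4.54/√26.04 + 1.79/√20.01) = 0.8897/(0.8897 + 0.4002) = 0.690.

0.690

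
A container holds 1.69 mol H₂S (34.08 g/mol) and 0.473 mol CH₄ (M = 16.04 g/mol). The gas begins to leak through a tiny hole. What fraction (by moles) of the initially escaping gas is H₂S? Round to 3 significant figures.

0.710

Effusion rate of each component ∝ n_i/√M_i (partial pressure × 1/√M).
x_H₂S(eff) = (n_H₂S/√M_H₂S) / (n_H₂S/√M_H₂S + n_CH₄/√M_CH₄)
= (1.69/√34.08) / (1.69/√34.08 + 0.473/√16.04) = 0.2895/(0.2895 + 0.1181) = 0.710.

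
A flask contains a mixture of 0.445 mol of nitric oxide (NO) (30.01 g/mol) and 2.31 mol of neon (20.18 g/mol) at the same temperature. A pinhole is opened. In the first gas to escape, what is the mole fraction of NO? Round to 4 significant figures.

0.1364

Each component's effusion rate ∝ (its partial pressure)·(1/√M) ∝ n_i/√M_i.
Mole fraction of NO in the effusate = (n_NO/√M_NO) / (n_NO/√M_NO + n_Ne/√M_Ne)
= (0.445/√30.01) / (0.445/√30.01 + 2.31/√20.18) = 0.08123/(0.08123 + 0.5142) = 0.1364.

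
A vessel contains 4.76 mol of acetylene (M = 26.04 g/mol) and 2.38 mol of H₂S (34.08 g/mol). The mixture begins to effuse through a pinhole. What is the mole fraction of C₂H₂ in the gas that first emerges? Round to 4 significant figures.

0.6959

The effusion rate of species i is ∝ p_i/√M_i ∝ n_i/√M_i.
Mole fraction of C₂H₂ in the effusate = (n_C₂H₂/√M_C₂H₂) / (n_C₂H₂/√M_C₂H₂ + n_H₂S/√M_H₂S)
= (4.76/√26.04) / (4.76/√26.04 + 2.38/√34.08) = 0.9328/(0.9328 + 0.4077) = 0.6959.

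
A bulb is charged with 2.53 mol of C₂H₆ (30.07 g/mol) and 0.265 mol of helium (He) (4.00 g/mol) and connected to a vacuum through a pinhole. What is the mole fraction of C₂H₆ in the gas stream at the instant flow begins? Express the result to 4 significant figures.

0.7769

Each component's effusion rate ∝ (its partial pressure)·(1/√M) ∝ n_i/√M_i.
So x_C₂H₆ in the escaping gas = (n_C₂H₆/√M_C₂H₆) / Σ(n_i/√M_i)
= (2.53/√30.07) / (2.53/√30.07 + 0.265/√4.00) = 0.4614/(0.4614 + 0.1325) = 0.7769.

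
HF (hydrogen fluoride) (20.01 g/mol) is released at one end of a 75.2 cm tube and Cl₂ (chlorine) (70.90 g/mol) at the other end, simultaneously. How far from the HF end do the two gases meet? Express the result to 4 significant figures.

49.11 cm

The fronts meet when d_HF + d_Cl₂ = L with d_HF/d_Cl₂ = √(M_Cl₂/M_HF) (Graham's law). Here √(M_Cl₂/M_HF) = √(70.90/20.01) = 1.882.
With d_HF + d_Cl₂ = 75.2 cm, d_Cl₂ = 75.2/(1 + 1.882) = 26.09 cm.
d_HF = 75.2 − 26.09 = 49.11 cm.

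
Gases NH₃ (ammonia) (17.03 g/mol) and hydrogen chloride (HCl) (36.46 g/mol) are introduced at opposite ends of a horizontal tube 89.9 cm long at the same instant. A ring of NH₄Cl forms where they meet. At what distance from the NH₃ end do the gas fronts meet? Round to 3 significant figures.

Distances travelled in equal time are proportional to diffusion rates, so d_NH₃/d_HCl = √(M_HCl/M_NH₃) = √(36.46/17.03) = 1.463.
With d_NH₃ + d_HCl = 89.9 cm, d_HCl = 89.9/(1 + 1.463) = 36.50 cm.
d_NH₃ = 89.9 − 36.50 = 53.4 cm.

53.4 cm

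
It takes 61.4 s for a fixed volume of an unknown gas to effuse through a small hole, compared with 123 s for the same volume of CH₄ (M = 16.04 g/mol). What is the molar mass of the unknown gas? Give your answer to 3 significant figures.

4.00 g/mol

From Graham's law, t_X/t_CH₄ = √(M_X/M_CH₄).
61.4/123 = 0.4992 = √(M_X/16.04)
M_X = 16.04 × 0.4992² = 16.04 × 0.2492 = 4.00 g/mol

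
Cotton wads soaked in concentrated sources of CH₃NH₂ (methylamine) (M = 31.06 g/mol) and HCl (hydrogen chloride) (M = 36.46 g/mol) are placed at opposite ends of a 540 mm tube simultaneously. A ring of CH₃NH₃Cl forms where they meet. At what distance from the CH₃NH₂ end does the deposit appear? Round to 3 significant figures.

The fronts meet when d_CH₃NH₂ + d_HCl = L with d_CH₃NH₂/d_HCl = √(M_HCl/M_CH₃NH₂) (Graham's law). Here √(M_HCl/M_CH₃NH₂) = √(36.46/31.06) = 1.083.
With d_CH₃NH₂ + d_HCl = 540 mm, d_HCl = 540/(1 + 1.083) = 259.2 mm.
d_CH₃NH₂ = 540 − 259.2 = 281 mm.

281 mm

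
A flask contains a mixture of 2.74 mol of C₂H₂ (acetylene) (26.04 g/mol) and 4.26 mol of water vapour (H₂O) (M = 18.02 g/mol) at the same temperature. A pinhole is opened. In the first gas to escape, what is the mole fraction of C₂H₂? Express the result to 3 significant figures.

Each component's effusion rate ∝ (its partial pressure)·(1/√M) ∝ n_i/√M_i.
x_C₂H₂(eff) = (n_C₂H₂/√M_C₂H₂) / (n_C₂H₂/√M_C₂H₂ + n_H₂O/√M_H₂O)
= (2.74/√26.04) / (2.74/√26.04 + 4.26/√18.02) = 0.5369/(0.5369 + 1.004) = 0.349.

0.349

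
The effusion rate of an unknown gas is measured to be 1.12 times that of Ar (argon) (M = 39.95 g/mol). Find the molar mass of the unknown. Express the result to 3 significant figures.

From Graham's law, rate_X/rate_Ar = √(M_Ar/M_X).
1.12 = √(39.95/M_X)
M_X = 39.95 / 1.12² = 39.95 / 1.254 = 31.8 g/mol

31.8 g/mol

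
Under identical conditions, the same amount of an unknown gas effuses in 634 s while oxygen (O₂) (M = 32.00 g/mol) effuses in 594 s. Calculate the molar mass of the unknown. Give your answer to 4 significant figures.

36.45 g/mol

Since effusion rate ∝ 1/√M, t_X/t_O₂ = √(M_X/M_O₂).
634/594 = 1.067 = √(M_X/32.00)
M_X = 32.00 × 1.067² = 32.00 × 1.139 = 36.45 g/mol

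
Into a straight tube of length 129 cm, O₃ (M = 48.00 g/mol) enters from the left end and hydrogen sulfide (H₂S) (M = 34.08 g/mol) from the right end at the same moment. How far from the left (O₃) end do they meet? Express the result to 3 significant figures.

The fronts meet when d_O₃ + d_H₂S = L with d_O₃/d_H₂S = √(M_H₂S/M_O₃) (Graham's law). Here √(M_H₂S/M_O₃) = √(34.08/48.00) = 0.8426.
With d_O₃ + d_H₂S = 129 cm, d_H₂S = 129/(1 + 0.8426) = 70.01 cm.
d_O₃ = 129 − 70.01 = 59.0 cm.

59.0 cm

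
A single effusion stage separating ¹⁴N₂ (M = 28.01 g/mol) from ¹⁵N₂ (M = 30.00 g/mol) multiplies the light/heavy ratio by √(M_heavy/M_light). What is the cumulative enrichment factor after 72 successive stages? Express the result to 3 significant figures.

After 72 stages the ratio has grown by (√(30.00/28.01))^72 = (30.00/28.01)^(72/2).
= 1.07105^36 = 11.8.

11.8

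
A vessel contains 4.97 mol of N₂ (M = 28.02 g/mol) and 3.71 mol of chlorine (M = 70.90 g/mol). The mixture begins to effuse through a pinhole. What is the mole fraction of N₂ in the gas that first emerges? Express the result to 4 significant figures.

0.6806

Effusion rate of each component ∝ n_i/√M_i (partial pressure × 1/√M).
Mole fraction of N₂ in the effusate = (n_N₂/√M_N₂) / (n_N₂/√M_N₂ + n_Cl₂/√M_Cl₂)
= (4.97/√28.02) / (4.97/√28.02 + 3.71/√70.90) = 0.9389/(0.9389 + 0.4406) = 0.6806.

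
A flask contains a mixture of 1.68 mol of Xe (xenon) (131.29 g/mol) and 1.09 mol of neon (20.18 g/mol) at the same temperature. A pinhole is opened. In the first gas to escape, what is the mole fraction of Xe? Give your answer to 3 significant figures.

Effusion rate of each component ∝ n_i/√M_i (partial pressure × 1/√M).
So x_Xe in the escaping gas = (n_Xe/√M_Xe) / Σ(n_i/√M_i)
= (1.68/√131.29) / (1.68/√131.29 + 1.09/√20.18) = 0.1466/(0.1466 + 0.2426) = 0.377.

0.377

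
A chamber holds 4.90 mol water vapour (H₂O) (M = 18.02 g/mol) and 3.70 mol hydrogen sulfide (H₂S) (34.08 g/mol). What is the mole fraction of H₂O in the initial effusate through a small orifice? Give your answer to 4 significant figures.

Each component's effusion rate ∝ (its partial pressure)·(1/√M) ∝ n_i/√M_i.
So x_H₂O in the escaping gas = (n_H₂O/√M_H₂O) / Σ(n_i/√M_i)
= (4.90/√18.02) / (4.90/√18.02 + 3.70/√34.08) = 1.154/(1.154 + 0.6338) = 0.6455.

0.6455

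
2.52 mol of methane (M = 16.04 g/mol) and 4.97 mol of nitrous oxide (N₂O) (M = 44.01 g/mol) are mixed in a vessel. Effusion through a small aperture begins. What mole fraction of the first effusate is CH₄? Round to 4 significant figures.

0.4565

Each component's effusion rate ∝ (its partial pressure)·(1/√M) ∝ n_i/√M_i.
Mole fraction of CH₄ in the effusate = (n_CH₄/√M_CH₄) / (n_CH₄/√M_CH₄ + n_N₂O/√M_N₂O)
= (2.52/√16.04) / (2.52/√16.04 + 4.97/√44.01) = 0.6292/(0.6292 + 0.7492) = 0.4565.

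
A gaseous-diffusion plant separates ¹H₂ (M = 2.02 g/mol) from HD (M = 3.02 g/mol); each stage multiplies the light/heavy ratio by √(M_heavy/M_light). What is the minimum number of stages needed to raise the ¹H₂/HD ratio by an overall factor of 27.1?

17

With α = √(3.02/2.02) per stage, ln α = ½ ln(1.49505) = 0.2011.
Need α^N ≥ 27.1 ⇒ N ≥ ln(27.1) / ln α = 3.300 / 0.2011 = 16.41.
Rounding up, N = 17 stages.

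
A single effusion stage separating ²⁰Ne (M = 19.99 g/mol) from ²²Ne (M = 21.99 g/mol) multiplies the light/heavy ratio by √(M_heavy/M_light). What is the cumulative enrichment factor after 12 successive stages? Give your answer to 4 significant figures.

Each stage multiplies the ratio by α = √(21.99/19.99), so after 12 stages the overall factor is α^12 = (21.99/19.99)^(12/2).
= 1.10005^6 = 1.772.

1.772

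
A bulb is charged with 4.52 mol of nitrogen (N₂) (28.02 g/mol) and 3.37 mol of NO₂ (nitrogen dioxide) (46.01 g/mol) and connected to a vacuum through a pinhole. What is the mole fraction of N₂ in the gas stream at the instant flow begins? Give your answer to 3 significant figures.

Rate_i ∝ x_i/√M_i (Graham's law weighted by mole fraction), so the effusate composition follows n_i/√M_i.
x_N₂(eff) = (n_N₂/√M_N₂) / (n_N₂/√M_N₂ + n_NO₂/√M_NO₂)
= (4.52/√28.02) / (4.52/√28.02 + 3.37/√46.01) = 0.8539/(0.8539 + 0.4968) = 0.632.

0.632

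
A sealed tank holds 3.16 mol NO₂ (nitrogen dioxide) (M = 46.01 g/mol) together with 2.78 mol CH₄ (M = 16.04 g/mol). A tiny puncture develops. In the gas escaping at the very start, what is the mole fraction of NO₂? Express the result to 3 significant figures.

0.402

The effusion rate of species i is ∝ p_i/√M_i ∝ n_i/√M_i.
Mole fraction of NO₂ in the effusate = (n_NO₂/√M_NO₂) / (n_NO₂/√M_NO₂ + n_CH₄/√M_CH₄)
= (3.16/√46.01) / (3.16/√46.01 + 2.78/√16.04) = 0.4659/(0.4659 + 0.6941) = 0.402.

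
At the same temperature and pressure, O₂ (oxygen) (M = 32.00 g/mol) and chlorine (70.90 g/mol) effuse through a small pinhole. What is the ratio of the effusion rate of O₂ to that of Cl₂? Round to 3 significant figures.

Since effusion rate ∝ 1/√M, rate_O₂/rate_Cl₂ = √(M_Cl₂/M_O₂) = √(70.90/32.00) = √2.216 = 1.49.

1.49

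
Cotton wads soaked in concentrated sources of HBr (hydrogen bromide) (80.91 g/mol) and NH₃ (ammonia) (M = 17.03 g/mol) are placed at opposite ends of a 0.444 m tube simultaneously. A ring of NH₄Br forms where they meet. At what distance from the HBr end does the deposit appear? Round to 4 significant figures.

0.1396 m

In equal time, each gas travels a distance ∝ its rate ∝ 1/√M, so d_HBr/d_NH₃ = √(M_NH₃/M_HBr) = √(17.03/80.91) = 0.4588.
With d_HBr + d_NH₃ = 0.444 m, d_NH₃ = 0.444/(1 + 0.4588) = 0.3044 m.
d_HBr = 0.444 − 0.3044 = 0.1396 m.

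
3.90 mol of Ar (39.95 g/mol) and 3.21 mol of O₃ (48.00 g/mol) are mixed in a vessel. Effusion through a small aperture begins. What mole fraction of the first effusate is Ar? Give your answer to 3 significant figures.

0.571

Effusion rate of each component ∝ n_i/√M_i (partial pressure × 1/√M).
x_Ar(eff) = (n_Ar/√M_Ar) / (n_Ar/√M_Ar + n_O₃/√M_O₃)
= (3.90/√39.95) / (3.90/√39.95 + 3.21/√48.00) = 0.6170/(0.6170 + 0.4633) = 0.571.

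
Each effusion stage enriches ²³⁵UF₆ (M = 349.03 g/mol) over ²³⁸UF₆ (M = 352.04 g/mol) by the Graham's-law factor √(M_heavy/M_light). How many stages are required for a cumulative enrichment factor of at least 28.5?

781

Per stage α = (352.04/349.03)^(1/2) = 1.00862^0.5, giving ln α = 0.004293.
Need α^N ≥ 28.5 ⇒ N ≥ ln(28.5) / ln α = 3.350 / 0.004293 = 780.23.
Minimum whole number of stages: N = 781.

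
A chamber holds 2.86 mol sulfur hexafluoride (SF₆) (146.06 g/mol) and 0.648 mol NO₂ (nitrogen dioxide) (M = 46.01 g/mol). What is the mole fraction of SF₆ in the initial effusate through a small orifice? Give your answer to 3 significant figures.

Rate_i ∝ x_i/√M_i (Graham's law weighted by mole fraction), so the effusate composition follows n_i/√M_i.
x_SF₆(eff) = (n_SF₆/√M_SF₆) / (n_SF₆/√M_SF₆ + n_NO₂/√M_NO₂)
= (2.86/√146.06) / (2.86/√146.06 + 0.648/√46.01) = 0.2366/(0.2366 + 0.09553) = 0.712.

0.712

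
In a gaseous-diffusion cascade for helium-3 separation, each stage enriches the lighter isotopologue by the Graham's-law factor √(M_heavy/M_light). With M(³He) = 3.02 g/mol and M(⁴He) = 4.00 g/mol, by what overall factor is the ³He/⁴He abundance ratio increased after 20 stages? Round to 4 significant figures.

After 20 stages the ratio has grown by (√(4.00/3.02))^20 = (4.00/3.02)^(20/2).
= 1.32450^10 = 16.62.

16.62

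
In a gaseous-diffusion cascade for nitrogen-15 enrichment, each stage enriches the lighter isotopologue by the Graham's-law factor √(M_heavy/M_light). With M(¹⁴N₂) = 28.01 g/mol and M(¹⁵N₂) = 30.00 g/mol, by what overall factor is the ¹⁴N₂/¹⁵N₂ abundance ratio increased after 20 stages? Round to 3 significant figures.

Overall factor = α^20 with α = √(30.00/28.01), i.e. (30.00/28.01)^(20/2).
= 1.07105^10 = 1.99.

1.99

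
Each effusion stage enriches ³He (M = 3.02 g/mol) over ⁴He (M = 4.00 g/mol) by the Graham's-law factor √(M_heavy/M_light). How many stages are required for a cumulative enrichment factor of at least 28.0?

Per stage α = (4.00/3.02)^(1/2) = 1.32450^0.5, giving ln α = 0.1405.
Need α^N ≥ 28.0 ⇒ N ≥ ln(28.0) / ln α = 3.332 / 0.1405 = 23.71.
So at least 24 stages are needed.

24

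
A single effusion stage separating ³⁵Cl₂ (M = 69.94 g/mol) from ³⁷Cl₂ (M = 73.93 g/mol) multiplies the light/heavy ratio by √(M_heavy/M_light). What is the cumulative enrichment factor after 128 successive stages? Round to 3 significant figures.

The single-stage factor is √(M_heavy/M_light), so 128 stages give [√(73.93/69.94)]^128 = (73.93/69.94)^(128/2).
= 1.05705^64 = 34.8.

34.8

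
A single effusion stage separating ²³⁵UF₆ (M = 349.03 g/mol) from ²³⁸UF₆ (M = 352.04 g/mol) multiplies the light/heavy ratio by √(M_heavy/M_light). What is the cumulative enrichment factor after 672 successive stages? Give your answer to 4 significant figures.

17.91

The single-stage factor is √(M_heavy/M_light), so 672 stages give [√(352.04/349.03)]^672 = (352.04/349.03)^(672/2).
= 1.00862^336 = 17.91.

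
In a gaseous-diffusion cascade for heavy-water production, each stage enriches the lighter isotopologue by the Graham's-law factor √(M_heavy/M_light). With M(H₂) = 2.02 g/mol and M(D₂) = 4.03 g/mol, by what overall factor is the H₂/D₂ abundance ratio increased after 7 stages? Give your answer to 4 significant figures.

11.22

Each stage multiplies the ratio by α = √(4.03/2.02), so after 7 stages the overall factor is α^7 = (4.03/2.02)^(7/2).
= 1.99505^(7/2) = 11.22.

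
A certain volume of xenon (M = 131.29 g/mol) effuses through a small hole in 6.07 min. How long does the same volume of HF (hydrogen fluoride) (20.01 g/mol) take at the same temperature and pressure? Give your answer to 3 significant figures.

Since effusion rate ∝ 1/√M, t_HF/t_Xe = √(M_HF/M_Xe) = √(20.01/131.29) = √0.1524 = 0.3904.
So the time for HF is 6.07 × 0.3904 = 2.37 min.

2.37 min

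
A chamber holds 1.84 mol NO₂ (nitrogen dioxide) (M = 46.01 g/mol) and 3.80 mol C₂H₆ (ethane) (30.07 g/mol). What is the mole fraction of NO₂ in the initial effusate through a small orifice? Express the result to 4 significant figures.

0.2813

Each component's effusion rate ∝ (its partial pressure)·(1/√M) ∝ n_i/√M_i.
Mole fraction of NO₂ in the effusate = (n_NO₂/√M_NO₂) / (n_NO₂/√M_NO₂ + n_C₂H₆/√M_C₂H₆)
= (1.84/√46.01) / (1.84/√46.01 + 3.80/√30.07) = 0.2713/(0.2713 + 0.6930) = 0.2813.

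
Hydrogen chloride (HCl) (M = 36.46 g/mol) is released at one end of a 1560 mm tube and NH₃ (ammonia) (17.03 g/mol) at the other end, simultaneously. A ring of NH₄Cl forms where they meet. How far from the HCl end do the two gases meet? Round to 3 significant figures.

The fronts meet when d_HCl + d_NH₃ = L with d_HCl/d_NH₃ = √(M_NH₃/M_HCl) (Graham's law). Here √(M_NH₃/M_HCl) = √(17.03/36.46) = 0.6834.
With d_HCl + d_NH₃ = 1560 mm, d_NH₃ = 1560/(1 + 0.6834) = 926.7 mm.
d_HCl = 1560 − 926.7 = 633 mm.

633 mm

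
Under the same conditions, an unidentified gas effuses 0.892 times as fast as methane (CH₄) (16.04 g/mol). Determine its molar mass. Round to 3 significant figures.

Using Graham's law: rate_X/rate_CH₄ = √(M_CH₄/M_X).
0.892 = √(16.04/M_X)
M_X = 16.04 / 0.892² = 16.04 / 0.7957 = 20.2 g/mol

20.2 g/mol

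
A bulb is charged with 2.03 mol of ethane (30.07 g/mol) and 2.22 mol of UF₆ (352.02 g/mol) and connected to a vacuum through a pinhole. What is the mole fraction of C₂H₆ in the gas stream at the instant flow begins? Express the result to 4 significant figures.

Effusion rate of each component ∝ n_i/√M_i (partial pressure × 1/√M).
Mole fraction of C₂H₆ in the effusate = (n_C₂H₆/√M_C₂H₆) / (n_C₂H₆/√M_C₂H₆ + n_UF₆/√M_UF₆)
= (2.03/√30.07) / (2.03/√30.07 + 2.22/√352.02) = 0.3702/(0.3702 + 0.1183) = 0.7578.

0.7578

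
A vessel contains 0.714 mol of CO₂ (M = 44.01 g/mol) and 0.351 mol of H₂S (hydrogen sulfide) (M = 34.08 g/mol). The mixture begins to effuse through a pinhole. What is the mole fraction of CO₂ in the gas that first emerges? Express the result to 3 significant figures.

0.642

Each component's effusion rate ∝ (its partial pressure)·(1/√M) ∝ n_i/√M_i.
So x_CO₂ in the escaping gas = (n_CO₂/√M_CO₂) / Σ(n_i/√M_i)
= (0.714/√44.01) / (0.714/√44.01 + 0.351/√34.08) = 0.1076/(0.1076 + 0.06013) = 0.642.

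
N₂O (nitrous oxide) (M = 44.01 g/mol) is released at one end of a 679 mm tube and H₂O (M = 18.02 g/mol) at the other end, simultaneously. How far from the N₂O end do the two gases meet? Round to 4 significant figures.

264.9 mm

Graham's law gives d_N₂O/d_H₂O = rate_N₂O/rate_H₂O = √(M_H₂O/M_N₂O) = √(18.02/44.01) = 0.6399.
With d_N₂O + d_H₂O = 679 mm, d_H₂O = 679/(1 + 0.6399) = 414.1 mm.
d_N₂O = 679 − 414.1 = 264.9 mm.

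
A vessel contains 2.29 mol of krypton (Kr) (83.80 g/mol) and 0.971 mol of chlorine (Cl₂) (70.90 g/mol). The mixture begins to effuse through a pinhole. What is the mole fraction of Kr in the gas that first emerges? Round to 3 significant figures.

0.684

Each component's effusion rate ∝ (its partial pressure)·(1/√M) ∝ n_i/√M_i.
Mole fraction of Kr in the effusate = (n_Kr/√M_Kr) / (n_Kr/√M_Kr + n_Cl₂/√M_Cl₂)
= (2.29/√83.80) / (2.29/√83.80 + 0.971/√70.90) = 0.2502/(0.2502 + 0.1153) = 0.684.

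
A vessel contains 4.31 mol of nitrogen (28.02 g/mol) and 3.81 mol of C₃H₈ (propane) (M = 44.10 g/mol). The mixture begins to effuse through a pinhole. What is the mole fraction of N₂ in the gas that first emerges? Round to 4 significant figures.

The effusion rate of species i is ∝ p_i/√M_i ∝ n_i/√M_i.
So x_N₂ in the escaping gas = (n_N₂/√M_N₂) / Σ(n_i/√M_i)
= (4.31/√28.02) / (4.31/√28.02 + 3.81/√44.10) = 0.8142/(0.8142 + 0.5737) = 0.5866.

0.5866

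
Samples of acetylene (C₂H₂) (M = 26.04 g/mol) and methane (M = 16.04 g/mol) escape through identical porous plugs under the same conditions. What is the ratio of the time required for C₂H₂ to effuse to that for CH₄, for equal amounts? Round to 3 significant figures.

Since effusion rate ∝ 1/√M, t_C₂H₂/t_CH₄ = √(M_C₂H₂/M_CH₄) = √(26.04/16.04) = √1.623 = 1.27.

1.27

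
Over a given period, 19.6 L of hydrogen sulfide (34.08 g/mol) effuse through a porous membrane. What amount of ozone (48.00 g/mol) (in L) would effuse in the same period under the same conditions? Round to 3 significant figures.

Using Graham's law: rate_O₃/rate_H₂S = √(M_H₂S/M_O₃) = √(34.08/48.00) = √0.7100 = 0.8426.
So the volume for O₃ is 19.6 × 0.8426 = 16.5 L.

16.5 L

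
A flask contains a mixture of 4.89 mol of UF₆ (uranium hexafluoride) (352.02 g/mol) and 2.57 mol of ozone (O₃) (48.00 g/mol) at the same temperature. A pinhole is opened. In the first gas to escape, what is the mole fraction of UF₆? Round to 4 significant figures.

Each component's effusion rate ∝ (its partial pressure)·(1/√M) ∝ n_i/√M_i.
So x_UF₆ in the escaping gas = (n_UF₆/√M_UF₆) / Σ(n_i/√M_i)
= (4.89/√352.02) / (4.89/√352.02 + 2.57/√48.00) = 0.2606/(0.2606 + 0.3709) = 0.4127.

0.4127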